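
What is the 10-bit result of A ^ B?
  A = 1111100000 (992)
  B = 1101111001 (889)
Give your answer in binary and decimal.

Apply ^ to each column (1 where bits differ):
  1111100000
^ 1101111001
------------
  0010011001

Answer: 0010011001 (153)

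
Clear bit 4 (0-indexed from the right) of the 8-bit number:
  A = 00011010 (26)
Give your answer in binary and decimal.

Mask = ~(1 << 4) = 11101111
Bit 4 of A is 1, so AND-ing with the mask clears it to 0.
  00011010
& 11101111
----------
  00001010

Answer: 00001010 (10)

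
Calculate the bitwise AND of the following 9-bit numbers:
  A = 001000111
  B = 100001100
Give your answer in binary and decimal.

Apply & to each column (1 only where both bits are 1):
  001000111
& 100001100
-----------
  000000100

Answer: 000000100 (4)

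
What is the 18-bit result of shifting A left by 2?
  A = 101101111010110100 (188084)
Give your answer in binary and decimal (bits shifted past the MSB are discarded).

Shift left by 2: drop the top 2 bit(s), append 2 zero(s) on the right.
  101101111010110100  ->  discard [10], keep [1101111010110100], append 00
= 110111101011010000

Answer: 110111101011010000 (228048)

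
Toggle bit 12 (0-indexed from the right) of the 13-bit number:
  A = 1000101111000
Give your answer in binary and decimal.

Mask = 1 << 12 = 1000000000000
Bit 12 of A is 1; XOR with the mask flips it to 0.
  1000101111000
^ 1000000000000
---------------
  0000101111000

Answer: 0000101111000 (376)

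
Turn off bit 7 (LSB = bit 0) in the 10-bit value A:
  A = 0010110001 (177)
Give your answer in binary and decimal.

Mask = ~(1 << 7) = 1101111111
Bit 7 of A is 1, so AND-ing with the mask clears it to 0.
  0010110001
& 1101111111
------------
  0000110001

Answer: 0000110001 (49)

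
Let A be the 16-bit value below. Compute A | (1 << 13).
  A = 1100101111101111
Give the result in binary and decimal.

Mask = 1 << 13 = 0010000000000000
Bit 13 of A is 0, so OR-ing with the mask flips it to 1.
  1100101111101111
| 0010000000000000
------------------
  1110101111101111

Answer: 1110101111101111 (60399)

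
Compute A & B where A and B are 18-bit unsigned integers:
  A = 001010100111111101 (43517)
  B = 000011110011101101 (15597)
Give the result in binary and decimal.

Apply & to each column (1 only where both bits are 1):
  001010100111111101
& 000011110011101101
--------------------
  000010100011101101

Answer: 000010100011101101 (10477)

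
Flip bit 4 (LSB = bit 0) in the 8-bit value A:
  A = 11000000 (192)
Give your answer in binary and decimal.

Mask = 1 << 4 = 00010000
Bit 4 of A is 0; XOR with the mask flips it to 1.
  11000000
^ 00010000
----------
  11010000

Answer: 11010000 (208)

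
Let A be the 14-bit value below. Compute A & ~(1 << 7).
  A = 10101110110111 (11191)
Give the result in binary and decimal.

Mask = ~(1 << 7) = 11111101111111
Bit 7 of A is 1, so AND-ing with the mask clears it to 0.
  10101110110111
& 11111101111111
----------------
  10101100110111

Answer: 10101100110111 (11063)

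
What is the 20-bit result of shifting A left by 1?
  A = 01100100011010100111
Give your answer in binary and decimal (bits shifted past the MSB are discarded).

Shift left by 1: drop the top 1 bit(s), append 1 zero(s) on the right.
  01100100011010100111  ->  discard [0], keep [1100100011010100111], append 0
= 11001000110101001110

Answer: 11001000110101001110 (822606)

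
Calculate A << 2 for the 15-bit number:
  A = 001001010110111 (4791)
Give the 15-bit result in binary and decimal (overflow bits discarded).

Shift left by 2: drop the top 2 bit(s), append 2 zero(s) on the right.
  001001010110111  ->  discard [00], keep [1001010110111], append 00
= 100101011011100

Answer: 100101011011100 (19164)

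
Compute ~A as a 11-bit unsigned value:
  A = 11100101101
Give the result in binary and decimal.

Flip each bit (0->1, 1->0):
  11100101101
  00011010010

Answer: 00011010010 (210)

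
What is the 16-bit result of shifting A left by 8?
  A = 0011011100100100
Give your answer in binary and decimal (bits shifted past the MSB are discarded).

Shift left by 8: drop the top 8 bit(s), append 8 zero(s) on the right.
  0011011100100100  ->  discard [00110111], keep [00100100], append 00000000
= 0010010000000000

Answer: 0010010000000000 (9216)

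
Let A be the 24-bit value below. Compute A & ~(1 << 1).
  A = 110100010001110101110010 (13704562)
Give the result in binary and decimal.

Mask = ~(1 << 1) = 111111111111111111111101
Bit 1 of A is 1, so AND-ing with the mask clears it to 0.
  110100010001110101110010
& 111111111111111111111101
--------------------------
  110100010001110101110000

Answer: 110100010001110101110000 (13704560)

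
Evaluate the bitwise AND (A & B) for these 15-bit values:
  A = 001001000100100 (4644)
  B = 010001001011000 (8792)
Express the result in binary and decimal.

Apply & to each column (1 only where both bits are 1):
  001001000100100
& 010001001011000
-----------------
  000001000000000

Answer: 000001000000000 (512)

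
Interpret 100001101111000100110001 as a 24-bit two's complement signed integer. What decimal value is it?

MSB is 1, so the value is negative. Find the magnitude:
1. Invert bits:  011110010000111011001110
2. Add 1:        011110010000111011001111  = 7933647
3. Apply sign:   -7933647

Answer: -7933647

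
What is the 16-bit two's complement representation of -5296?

1. Binary of +5296:  0001010010110000
2. Invert bits:     1110101101001111
3. Add 1:           1110101101010000

Answer: 1110101101010000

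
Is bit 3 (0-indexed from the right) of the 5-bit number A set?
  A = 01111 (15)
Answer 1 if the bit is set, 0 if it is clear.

Bit 3 is the 4th from the right.
  01111
   ^
That bit is 1.

Answer: 1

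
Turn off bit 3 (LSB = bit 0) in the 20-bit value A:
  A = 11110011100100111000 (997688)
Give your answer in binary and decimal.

Mask = ~(1 << 3) = 11111111111111110111
Bit 3 of A is 1, so AND-ing with the mask clears it to 0.
  11110011100100111000
& 11111111111111110111
----------------------
  11110011100100110000

Answer: 11110011100100110000 (997680)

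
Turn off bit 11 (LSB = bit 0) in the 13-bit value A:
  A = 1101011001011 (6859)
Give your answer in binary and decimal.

Mask = ~(1 << 11) = 1011111111111
Bit 11 of A is 1, so AND-ing with the mask clears it to 0.
  1101011001011
& 1011111111111
---------------
  1001011001011

Answer: 1001011001011 (4811)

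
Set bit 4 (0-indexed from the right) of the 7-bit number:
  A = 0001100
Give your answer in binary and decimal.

Mask = 1 << 4 = 0010000
Bit 4 of A is 0, so OR-ing with the mask flips it to 1.
  0001100
| 0010000
---------
  0011100

Answer: 0011100 (28)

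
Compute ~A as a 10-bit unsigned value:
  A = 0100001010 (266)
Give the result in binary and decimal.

Flip each bit (0->1, 1->0):
  0100001010
  1011110101

Answer: 1011110101 (757)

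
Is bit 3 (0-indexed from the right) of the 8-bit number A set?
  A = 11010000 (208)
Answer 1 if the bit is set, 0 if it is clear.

Bit 3 is the 4th from the right.
  11010000
      ^
That bit is 0.

Answer: 0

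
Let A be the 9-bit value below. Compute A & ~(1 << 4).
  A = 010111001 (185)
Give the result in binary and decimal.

Mask = ~(1 << 4) = 111101111
Bit 4 of A is 1, so AND-ing with the mask clears it to 0.
  010111001
& 111101111
-----------
  010101001

Answer: 010101001 (169)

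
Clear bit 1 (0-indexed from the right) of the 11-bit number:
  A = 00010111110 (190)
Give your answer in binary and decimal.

Mask = ~(1 << 1) = 11111111101
Bit 1 of A is 1, so AND-ing with the mask clears it to 0.
  00010111110
& 11111111101
-------------
  00010111100

Answer: 00010111100 (188)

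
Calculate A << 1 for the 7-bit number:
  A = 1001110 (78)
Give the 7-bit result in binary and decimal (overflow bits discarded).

Shift left by 1: drop the top 1 bit(s), append 1 zero(s) on the right.
  1001110  ->  discard [1], keep [001110], append 0
= 0011100

Answer: 0011100 (28)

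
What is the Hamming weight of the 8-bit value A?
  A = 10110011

10110011
1-bits at positions (from bit 0 = LSB): 0, 1, 4, 5, 7
Count = 5

Answer: 5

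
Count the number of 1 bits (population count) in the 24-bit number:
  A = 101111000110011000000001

101111000110011000000001
1-bits at positions (from bit 0 = LSB): 0, 9, 10, 13, 14, 18, 19, 20, 21, 23
Count = 10

Answer: 10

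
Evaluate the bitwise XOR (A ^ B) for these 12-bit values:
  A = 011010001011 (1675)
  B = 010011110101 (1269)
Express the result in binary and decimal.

Apply ^ to each column (1 where bits differ):
  011010001011
^ 010011110101
--------------
  001001111110

Answer: 001001111110 (638)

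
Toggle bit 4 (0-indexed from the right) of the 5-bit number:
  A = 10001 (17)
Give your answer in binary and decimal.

Mask = 1 << 4 = 10000
Bit 4 of A is 1; XOR with the mask flips it to 0.
  10001
^ 10000
-------
  00001

Answer: 00001 (1)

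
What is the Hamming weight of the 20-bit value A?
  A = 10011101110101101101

10011101110101101101
1-bits at positions (from bit 0 = LSB): 0, 2, 3, 5, 6, 8, 10, 11, 12, 14, 15, 16, 19
Count = 13

Answer: 13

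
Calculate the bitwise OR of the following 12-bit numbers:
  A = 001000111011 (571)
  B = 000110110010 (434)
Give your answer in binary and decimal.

Apply | to each column (1 where either bit is 1):
  001000111011
| 000110110010
--------------
  001110111011

Answer: 001110111011 (955)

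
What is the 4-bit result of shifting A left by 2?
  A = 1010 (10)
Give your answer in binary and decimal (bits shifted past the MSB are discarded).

Shift left by 2: drop the top 2 bit(s), append 2 zero(s) on the right.
  1010  ->  discard [10], keep [10], append 00
= 1000

Answer: 1000 (8)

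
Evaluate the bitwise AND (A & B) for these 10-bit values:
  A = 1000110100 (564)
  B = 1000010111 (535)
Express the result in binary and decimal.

Apply & to each column (1 only where both bits are 1):
  1000110100
& 1000010111
------------
  1000010100

Answer: 1000010100 (532)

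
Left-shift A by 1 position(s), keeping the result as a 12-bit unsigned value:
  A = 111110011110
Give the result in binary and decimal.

Shift left by 1: drop the top 1 bit(s), append 1 zero(s) on the right.
  111110011110  ->  discard [1], keep [11110011110], append 0
= 111100111100

Answer: 111100111100 (3900)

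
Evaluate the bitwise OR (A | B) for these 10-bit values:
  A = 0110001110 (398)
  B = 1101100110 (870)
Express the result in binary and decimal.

Apply | to each column (1 where either bit is 1):
  0110001110
| 1101100110
------------
  1111101110

Answer: 1111101110 (1006)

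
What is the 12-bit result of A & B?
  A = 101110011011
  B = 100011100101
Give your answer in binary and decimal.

Apply & to each column (1 only where both bits are 1):
  101110011011
& 100011100101
--------------
  100010000001

Answer: 100010000001 (2177)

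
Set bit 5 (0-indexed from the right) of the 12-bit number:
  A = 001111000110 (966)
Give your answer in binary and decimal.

Mask = 1 << 5 = 000000100000
Bit 5 of A is 0, so OR-ing with the mask flips it to 1.
  001111000110
| 000000100000
--------------
  001111100110

Answer: 001111100110 (998)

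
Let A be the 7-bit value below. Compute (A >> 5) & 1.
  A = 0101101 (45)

Bit 5 is the 6th from the right.
  0101101
   ^
That bit is 1.

Answer: 1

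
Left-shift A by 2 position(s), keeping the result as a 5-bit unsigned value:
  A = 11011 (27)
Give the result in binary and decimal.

Shift left by 2: drop the top 2 bit(s), append 2 zero(s) on the right.
  11011  ->  discard [11], keep [011], append 00
= 01100

Answer: 01100 (12)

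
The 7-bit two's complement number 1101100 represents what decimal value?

MSB is 1, so the value is negative. Find the magnitude:
1. Invert bits:  0010011
2. Add 1:        0010100  = 20
3. Apply sign:   -20

Answer: -20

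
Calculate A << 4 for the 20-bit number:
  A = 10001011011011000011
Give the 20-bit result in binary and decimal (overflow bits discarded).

Shift left by 4: drop the top 4 bit(s), append 4 zero(s) on the right.
  10001011011011000011  ->  discard [1000], keep [1011011011000011], append 0000
= 10110110110000110000

Answer: 10110110110000110000 (748592)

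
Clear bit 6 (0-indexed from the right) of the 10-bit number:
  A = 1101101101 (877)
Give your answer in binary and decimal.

Mask = ~(1 << 6) = 1110111111
Bit 6 of A is 1, so AND-ing with the mask clears it to 0.
  1101101101
& 1110111111
------------
  1100101101

Answer: 1100101101 (813)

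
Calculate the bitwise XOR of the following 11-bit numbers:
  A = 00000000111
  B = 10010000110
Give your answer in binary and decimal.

Apply ^ to each column (1 where bits differ):
  00000000111
^ 10010000110
-------------
  10010000001

Answer: 10010000001 (1153)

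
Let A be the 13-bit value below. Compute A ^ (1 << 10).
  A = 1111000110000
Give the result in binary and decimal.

Mask = 1 << 10 = 0010000000000
Bit 10 of A is 1; XOR with the mask flips it to 0.
  1111000110000
^ 0010000000000
---------------
  1101000110000

Answer: 1101000110000 (6704)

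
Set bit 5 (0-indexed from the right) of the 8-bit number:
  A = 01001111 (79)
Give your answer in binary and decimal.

Mask = 1 << 5 = 00100000
Bit 5 of A is 0, so OR-ing with the mask flips it to 1.
  01001111
| 00100000
----------
  01101111

Answer: 01101111 (111)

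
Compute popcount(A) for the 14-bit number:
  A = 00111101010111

00111101010111
1-bits at positions (from bit 0 = LSB): 0, 1, 2, 4, 6, 8, 9, 10, 11
Count = 9

Answer: 9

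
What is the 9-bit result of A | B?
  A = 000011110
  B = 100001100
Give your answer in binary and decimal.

Apply | to each column (1 where either bit is 1):
  000011110
| 100001100
-----------
  100011110

Answer: 100011110 (286)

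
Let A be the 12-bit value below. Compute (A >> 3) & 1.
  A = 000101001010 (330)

Bit 3 is the 4th from the right.
  000101001010
          ^
That bit is 1.

Answer: 1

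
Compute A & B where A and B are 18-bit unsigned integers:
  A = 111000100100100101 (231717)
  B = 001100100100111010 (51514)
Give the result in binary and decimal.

Apply & to each column (1 only where both bits are 1):
  111000100100100101
& 001100100100111010
--------------------
  001000100100100000

Answer: 001000100100100000 (35104)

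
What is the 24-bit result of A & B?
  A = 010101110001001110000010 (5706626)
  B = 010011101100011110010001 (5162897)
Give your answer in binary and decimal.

Apply & to each column (1 only where both bits are 1):
  010101110001001110000010
& 010011101100011110010001
--------------------------
  010001100000001110000000

Answer: 010001100000001110000000 (4588416)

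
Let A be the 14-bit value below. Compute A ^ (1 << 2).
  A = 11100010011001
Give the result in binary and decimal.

Mask = 1 << 2 = 00000000000100
Bit 2 of A is 0; XOR with the mask flips it to 1.
  11100010011001
^ 00000000000100
----------------
  11100010011101

Answer: 11100010011101 (14493)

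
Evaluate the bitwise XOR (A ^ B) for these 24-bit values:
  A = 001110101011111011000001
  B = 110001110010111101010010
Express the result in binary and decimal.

Apply ^ to each column (1 where bits differ):
  001110101011111011000001
^ 110001110010111101010010
--------------------------
  111111011001000110010011

Answer: 111111011001000110010011 (16617875)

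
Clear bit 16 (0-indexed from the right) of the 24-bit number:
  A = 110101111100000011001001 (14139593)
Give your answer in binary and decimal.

Mask = ~(1 << 16) = 111111101111111111111111
Bit 16 of A is 1, so AND-ing with the mask clears it to 0.
  110101111100000011001001
& 111111101111111111111111
--------------------------
  110101101100000011001001

Answer: 110101101100000011001001 (14074057)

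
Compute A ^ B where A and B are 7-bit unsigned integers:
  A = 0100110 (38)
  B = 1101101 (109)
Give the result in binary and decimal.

Apply ^ to each column (1 where bits differ):
  0100110
^ 1101101
---------
  1001011

Answer: 1001011 (75)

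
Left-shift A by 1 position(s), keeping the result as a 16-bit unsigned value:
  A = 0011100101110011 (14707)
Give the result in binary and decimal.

Shift left by 1: drop the top 1 bit(s), append 1 zero(s) on the right.
  0011100101110011  ->  discard [0], keep [011100101110011], append 0
= 0111001011100110

Answer: 0111001011100110 (29414)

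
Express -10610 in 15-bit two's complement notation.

1. Binary of +10610:  010100101110010
2. Invert bits:     101011010001101
3. Add 1:           101011010001110

Answer: 101011010001110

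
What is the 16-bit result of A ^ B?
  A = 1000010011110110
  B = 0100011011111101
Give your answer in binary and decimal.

Apply ^ to each column (1 where bits differ):
  1000010011110110
^ 0100011011111101
------------------
  1100001000001011

Answer: 1100001000001011 (49675)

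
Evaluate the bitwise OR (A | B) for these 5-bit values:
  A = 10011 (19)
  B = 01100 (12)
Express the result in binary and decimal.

Apply | to each column (1 where either bit is 1):
  10011
| 01100
-------
  11111

Answer: 11111 (31)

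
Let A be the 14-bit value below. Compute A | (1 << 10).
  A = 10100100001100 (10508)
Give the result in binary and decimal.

Mask = 1 << 10 = 00010000000000
Bit 10 of A is 0, so OR-ing with the mask flips it to 1.
  10100100001100
| 00010000000000
----------------
  10110100001100

Answer: 10110100001100 (11532)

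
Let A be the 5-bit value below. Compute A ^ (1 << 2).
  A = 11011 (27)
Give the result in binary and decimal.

Mask = 1 << 2 = 00100
Bit 2 of A is 0; XOR with the mask flips it to 1.
  11011
^ 00100
-------
  11111

Answer: 11111 (31)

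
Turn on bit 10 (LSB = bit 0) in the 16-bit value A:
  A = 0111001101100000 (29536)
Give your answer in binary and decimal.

Mask = 1 << 10 = 0000010000000000
Bit 10 of A is 0, so OR-ing with the mask flips it to 1.
  0111001101100000
| 0000010000000000
------------------
  0111011101100000

Answer: 0111011101100000 (30560)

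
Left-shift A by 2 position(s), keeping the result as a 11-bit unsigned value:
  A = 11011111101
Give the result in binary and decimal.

Shift left by 2: drop the top 2 bit(s), append 2 zero(s) on the right.
  11011111101  ->  discard [11], keep [011111101], append 00
= 01111110100

Answer: 01111110100 (1012)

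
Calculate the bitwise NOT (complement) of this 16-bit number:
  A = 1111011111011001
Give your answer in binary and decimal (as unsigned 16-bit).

Flip each bit (0->1, 1->0):
  1111011111011001
  0000100000100110

Answer: 0000100000100110 (2086)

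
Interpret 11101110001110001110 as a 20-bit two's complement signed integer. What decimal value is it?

MSB is 1, so the value is negative. Find the magnitude:
1. Invert bits:  00010001110001110001
2. Add 1:        00010001110001110010  = 72818
3. Apply sign:   -72818

Answer: -72818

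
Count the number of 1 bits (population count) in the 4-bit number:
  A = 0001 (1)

0001
1-bits at positions (from bit 0 = LSB): 0
Count = 1

Answer: 1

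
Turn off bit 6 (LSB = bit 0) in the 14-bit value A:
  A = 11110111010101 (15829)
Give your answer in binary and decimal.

Mask = ~(1 << 6) = 11111110111111
Bit 6 of A is 1, so AND-ing with the mask clears it to 0.
  11110111010101
& 11111110111111
----------------
  11110110010101

Answer: 11110110010101 (15765)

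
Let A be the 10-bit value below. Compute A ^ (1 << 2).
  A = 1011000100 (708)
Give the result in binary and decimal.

Mask = 1 << 2 = 0000000100
Bit 2 of A is 1; XOR with the mask flips it to 0.
  1011000100
^ 0000000100
------------
  1011000000

Answer: 1011000000 (704)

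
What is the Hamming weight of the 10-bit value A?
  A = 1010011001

1010011001
1-bits at positions (from bit 0 = LSB): 0, 3, 4, 7, 9
Count = 5

Answer: 5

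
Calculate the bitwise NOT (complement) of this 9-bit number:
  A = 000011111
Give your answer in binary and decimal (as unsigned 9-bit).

Flip each bit (0->1, 1->0):
  000011111
  111100000

Answer: 111100000 (480)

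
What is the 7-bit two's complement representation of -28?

1. Binary of +28:  0011100
2. Invert bits:     1100011
3. Add 1:           1100100

Answer: 1100100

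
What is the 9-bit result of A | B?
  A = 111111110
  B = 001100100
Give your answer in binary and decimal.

Apply | to each column (1 where either bit is 1):
  111111110
| 001100100
-----------
  111111110

Answer: 111111110 (510)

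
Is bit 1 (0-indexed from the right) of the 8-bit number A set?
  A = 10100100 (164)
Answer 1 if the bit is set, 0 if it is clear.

Bit 1 is the 2nd from the right.
  10100100
        ^
That bit is 0.

Answer: 0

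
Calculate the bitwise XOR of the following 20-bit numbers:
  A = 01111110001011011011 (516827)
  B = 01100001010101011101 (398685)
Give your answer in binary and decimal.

Apply ^ to each column (1 where bits differ):
  01111110001011011011
^ 01100001010101011101
----------------------
  00011111011110000110

Answer: 00011111011110000110 (128902)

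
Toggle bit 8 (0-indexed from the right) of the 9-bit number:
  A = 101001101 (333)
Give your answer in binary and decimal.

Mask = 1 << 8 = 100000000
Bit 8 of A is 1; XOR with the mask flips it to 0.
  101001101
^ 100000000
-----------
  001001101

Answer: 001001101 (77)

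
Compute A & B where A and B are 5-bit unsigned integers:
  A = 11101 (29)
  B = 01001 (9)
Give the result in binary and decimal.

Apply & to each column (1 only where both bits are 1):
  11101
& 01001
-------
  01001

Answer: 01001 (9)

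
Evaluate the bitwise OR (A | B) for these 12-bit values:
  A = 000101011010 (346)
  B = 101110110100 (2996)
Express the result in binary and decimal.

Apply | to each column (1 where either bit is 1):
  000101011010
| 101110110100
--------------
  101111111110

Answer: 101111111110 (3070)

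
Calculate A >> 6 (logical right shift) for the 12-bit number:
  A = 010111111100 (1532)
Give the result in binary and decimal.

Logical shift right by 6: drop the bottom 6 bit(s), prepend 6 zero(s) on the left.
  010111111100  ->  keep [010111], discard [111100], prepend 000000
= 000000010111

Answer: 000000010111 (23)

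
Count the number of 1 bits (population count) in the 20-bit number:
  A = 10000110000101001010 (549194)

10000110000101001010
1-bits at positions (from bit 0 = LSB): 1, 3, 6, 8, 13, 14, 19
Count = 7

Answer: 7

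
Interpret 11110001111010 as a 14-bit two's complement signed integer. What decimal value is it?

MSB is 1, so the value is negative. Find the magnitude:
1. Invert bits:  00001110000101
2. Add 1:        00001110000110  = 902
3. Apply sign:   -902

Answer: -902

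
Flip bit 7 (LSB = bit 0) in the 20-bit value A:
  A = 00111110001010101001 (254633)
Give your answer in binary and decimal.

Mask = 1 << 7 = 00000000000010000000
Bit 7 of A is 1; XOR with the mask flips it to 0.
  00111110001010101001
^ 00000000000010000000
----------------------
  00111110001000101001

Answer: 00111110001000101001 (254505)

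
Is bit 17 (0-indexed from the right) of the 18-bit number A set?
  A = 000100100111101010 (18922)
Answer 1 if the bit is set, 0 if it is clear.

Bit 17 is the 18th from the right.
  000100100111101010
  ^
That bit is 0.

Answer: 0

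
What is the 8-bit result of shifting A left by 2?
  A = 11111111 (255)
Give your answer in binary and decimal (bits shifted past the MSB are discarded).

Shift left by 2: drop the top 2 bit(s), append 2 zero(s) on the right.
  11111111  ->  discard [11], keep [111111], append 00
= 11111100

Answer: 11111100 (252)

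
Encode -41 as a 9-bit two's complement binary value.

1. Binary of +41:  000101001
2. Invert bits:     111010110
3. Add 1:           111010111

Answer: 111010111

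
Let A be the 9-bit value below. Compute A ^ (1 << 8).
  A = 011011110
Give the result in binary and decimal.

Mask = 1 << 8 = 100000000
Bit 8 of A is 0; XOR with the mask flips it to 1.
  011011110
^ 100000000
-----------
  111011110

Answer: 111011110 (478)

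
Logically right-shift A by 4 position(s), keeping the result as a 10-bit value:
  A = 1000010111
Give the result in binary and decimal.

Logical shift right by 4: drop the bottom 4 bit(s), prepend 4 zero(s) on the left.
  1000010111  ->  keep [100001], discard [0111], prepend 0000
= 0000100001

Answer: 0000100001 (33)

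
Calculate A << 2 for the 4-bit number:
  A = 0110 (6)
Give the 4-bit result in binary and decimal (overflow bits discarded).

Shift left by 2: drop the top 2 bit(s), append 2 zero(s) on the right.
  0110  ->  discard [01], keep [10], append 00
= 1000

Answer: 1000 (8)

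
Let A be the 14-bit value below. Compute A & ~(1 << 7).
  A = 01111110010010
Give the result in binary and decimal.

Mask = ~(1 << 7) = 11111101111111
Bit 7 of A is 1, so AND-ing with the mask clears it to 0.
  01111110010010
& 11111101111111
----------------
  01111100010010

Answer: 01111100010010 (7954)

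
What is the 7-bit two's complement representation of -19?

1. Binary of +19:  0010011
2. Invert bits:     1101100
3. Add 1:           1101101

Answer: 1101101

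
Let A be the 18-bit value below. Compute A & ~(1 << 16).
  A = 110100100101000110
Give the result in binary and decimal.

Mask = ~(1 << 16) = 101111111111111111
Bit 16 of A is 1, so AND-ing with the mask clears it to 0.
  110100100101000110
& 101111111111111111
--------------------
  100100100101000110

Answer: 100100100101000110 (149830)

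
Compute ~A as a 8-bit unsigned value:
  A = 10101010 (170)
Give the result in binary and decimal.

Flip each bit (0->1, 1->0):
  10101010
  01010101

Answer: 01010101 (85)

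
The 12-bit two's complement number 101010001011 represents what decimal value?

MSB is 1, so the value is negative. Find the magnitude:
1. Invert bits:  010101110100
2. Add 1:        010101110101  = 1397
3. Apply sign:   -1397

Answer: -1397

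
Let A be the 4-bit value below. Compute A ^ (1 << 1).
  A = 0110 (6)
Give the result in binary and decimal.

Mask = 1 << 1 = 0010
Bit 1 of A is 1; XOR with the mask flips it to 0.
  0110
^ 0010
------
  0100

Answer: 0100 (4)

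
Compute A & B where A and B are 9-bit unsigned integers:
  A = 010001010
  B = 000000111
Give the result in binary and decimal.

Apply & to each column (1 only where both bits are 1):
  010001010
& 000000111
-----------
  000000010

Answer: 000000010 (2)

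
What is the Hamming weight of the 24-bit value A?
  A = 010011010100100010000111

010011010100100010000111
1-bits at positions (from bit 0 = LSB): 0, 1, 2, 7, 11, 14, 16, 18, 19, 22
Count = 10

Answer: 10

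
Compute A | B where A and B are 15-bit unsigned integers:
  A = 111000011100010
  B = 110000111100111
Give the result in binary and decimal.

Apply | to each column (1 where either bit is 1):
  111000011100010
| 110000111100111
-----------------
  111000111100111

Answer: 111000111100111 (29159)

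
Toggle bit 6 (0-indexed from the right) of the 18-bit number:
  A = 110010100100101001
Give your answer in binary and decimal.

Mask = 1 << 6 = 000000000001000000
Bit 6 of A is 0; XOR with the mask flips it to 1.
  110010100100101001
^ 000000000001000000
--------------------
  110010100101101001

Answer: 110010100101101001 (207209)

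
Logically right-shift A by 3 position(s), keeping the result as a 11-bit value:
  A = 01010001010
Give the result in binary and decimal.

Logical shift right by 3: drop the bottom 3 bit(s), prepend 3 zero(s) on the left.
  01010001010  ->  keep [01010001], discard [010], prepend 000
= 00001010001

Answer: 00001010001 (81)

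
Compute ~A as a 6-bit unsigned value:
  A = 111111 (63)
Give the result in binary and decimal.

Flip each bit (0->1, 1->0):
  111111
  000000

Answer: 000000 (0)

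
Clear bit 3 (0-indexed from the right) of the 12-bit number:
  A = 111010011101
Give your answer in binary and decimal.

Mask = ~(1 << 3) = 111111110111
Bit 3 of A is 1, so AND-ing with the mask clears it to 0.
  111010011101
& 111111110111
--------------
  111010010101

Answer: 111010010101 (3733)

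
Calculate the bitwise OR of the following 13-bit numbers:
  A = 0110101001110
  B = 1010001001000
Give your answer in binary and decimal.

Apply | to each column (1 where either bit is 1):
  0110101001110
| 1010001001000
---------------
  1110101001110

Answer: 1110101001110 (7502)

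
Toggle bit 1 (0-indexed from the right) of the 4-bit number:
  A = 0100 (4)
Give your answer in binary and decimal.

Mask = 1 << 1 = 0010
Bit 1 of A is 0; XOR with the mask flips it to 1.
  0100
^ 0010
------
  0110

Answer: 0110 (6)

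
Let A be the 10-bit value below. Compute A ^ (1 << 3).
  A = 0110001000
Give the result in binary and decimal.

Mask = 1 << 3 = 0000001000
Bit 3 of A is 1; XOR with the mask flips it to 0.
  0110001000
^ 0000001000
------------
  0110000000

Answer: 0110000000 (384)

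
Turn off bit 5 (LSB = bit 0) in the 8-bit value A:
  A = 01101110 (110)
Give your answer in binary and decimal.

Mask = ~(1 << 5) = 11011111
Bit 5 of A is 1, so AND-ing with the mask clears it to 0.
  01101110
& 11011111
----------
  01001110

Answer: 01001110 (78)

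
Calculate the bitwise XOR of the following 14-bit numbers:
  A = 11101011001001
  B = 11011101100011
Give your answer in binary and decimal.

Apply ^ to each column (1 where bits differ):
  11101011001001
^ 11011101100011
----------------
  00110110101010

Answer: 00110110101010 (3498)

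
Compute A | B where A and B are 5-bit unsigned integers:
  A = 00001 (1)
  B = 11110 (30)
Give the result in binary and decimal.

Apply | to each column (1 where either bit is 1):
  00001
| 11110
-------
  11111

Answer: 11111 (31)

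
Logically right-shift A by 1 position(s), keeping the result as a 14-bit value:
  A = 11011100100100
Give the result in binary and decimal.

Logical shift right by 1: drop the bottom 1 bit(s), prepend 1 zero(s) on the left.
  11011100100100  ->  keep [1101110010010], discard [0], prepend 0
= 01101110010010

Answer: 01101110010010 (7058)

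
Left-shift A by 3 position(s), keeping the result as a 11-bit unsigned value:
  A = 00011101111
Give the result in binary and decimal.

Shift left by 3: drop the top 3 bit(s), append 3 zero(s) on the right.
  00011101111  ->  discard [000], keep [11101111], append 000
= 11101111000

Answer: 11101111000 (1912)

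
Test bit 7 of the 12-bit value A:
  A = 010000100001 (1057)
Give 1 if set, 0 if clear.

Bit 7 is the 8th from the right.
  010000100001
      ^
That bit is 0.

Answer: 0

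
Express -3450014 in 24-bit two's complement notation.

1. Binary of +3450014:  001101001010010010011110
2. Invert bits:     110010110101101101100001
3. Add 1:           110010110101101101100010

Answer: 110010110101101101100010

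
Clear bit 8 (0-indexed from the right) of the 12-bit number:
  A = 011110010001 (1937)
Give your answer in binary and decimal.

Mask = ~(1 << 8) = 111011111111
Bit 8 of A is 1, so AND-ing with the mask clears it to 0.
  011110010001
& 111011111111
--------------
  011010010001

Answer: 011010010001 (1681)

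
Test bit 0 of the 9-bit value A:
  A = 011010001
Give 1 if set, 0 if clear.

Bit 0 is the 1st from the right.
  011010001
          ^
That bit is 1.

Answer: 1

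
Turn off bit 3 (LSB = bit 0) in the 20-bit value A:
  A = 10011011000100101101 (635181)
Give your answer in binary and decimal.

Mask = ~(1 << 3) = 11111111111111110111
Bit 3 of A is 1, so AND-ing with the mask clears it to 0.
  10011011000100101101
& 11111111111111110111
----------------------
  10011011000100100101

Answer: 10011011000100100101 (635173)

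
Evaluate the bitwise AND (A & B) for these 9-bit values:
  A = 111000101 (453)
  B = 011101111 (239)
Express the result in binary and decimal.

Apply & to each column (1 only where both bits are 1):
  111000101
& 011101111
-----------
  011000101

Answer: 011000101 (197)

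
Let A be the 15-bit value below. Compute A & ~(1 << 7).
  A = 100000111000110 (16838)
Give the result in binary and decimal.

Mask = ~(1 << 7) = 111111101111111
Bit 7 of A is 1, so AND-ing with the mask clears it to 0.
  100000111000110
& 111111101111111
-----------------
  100000101000110

Answer: 100000101000110 (16710)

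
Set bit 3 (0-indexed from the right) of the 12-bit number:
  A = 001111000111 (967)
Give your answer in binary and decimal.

Mask = 1 << 3 = 000000001000
Bit 3 of A is 0, so OR-ing with the mask flips it to 1.
  001111000111
| 000000001000
--------------
  001111001111

Answer: 001111001111 (975)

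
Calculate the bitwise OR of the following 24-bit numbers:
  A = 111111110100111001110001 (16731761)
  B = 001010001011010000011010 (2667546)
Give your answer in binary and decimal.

Apply | to each column (1 where either bit is 1):
  111111110100111001110001
| 001010001011010000011010
--------------------------
  111111111111111001111011

Answer: 111111111111111001111011 (16776827)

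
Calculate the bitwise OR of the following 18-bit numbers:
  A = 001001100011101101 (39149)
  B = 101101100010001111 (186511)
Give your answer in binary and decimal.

Apply | to each column (1 where either bit is 1):
  001001100011101101
| 101101100010001111
--------------------
  101101100011101111

Answer: 101101100011101111 (186607)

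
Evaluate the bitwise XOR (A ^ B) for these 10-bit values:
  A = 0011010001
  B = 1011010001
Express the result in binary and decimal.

Apply ^ to each column (1 where bits differ):
  0011010001
^ 1011010001
------------
  1000000000

Answer: 1000000000 (512)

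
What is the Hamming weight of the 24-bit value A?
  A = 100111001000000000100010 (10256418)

100111001000000000100010
1-bits at positions (from bit 0 = LSB): 1, 5, 15, 18, 19, 20, 23
Count = 7

Answer: 7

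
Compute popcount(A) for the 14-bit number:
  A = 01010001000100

01010001000100
1-bits at positions (from bit 0 = LSB): 2, 6, 10, 12
Count = 4

Answer: 4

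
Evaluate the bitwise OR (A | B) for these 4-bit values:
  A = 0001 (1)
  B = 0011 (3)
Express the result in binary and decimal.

Apply | to each column (1 where either bit is 1):
  0001
| 0011
------
  0011

Answer: 0011 (3)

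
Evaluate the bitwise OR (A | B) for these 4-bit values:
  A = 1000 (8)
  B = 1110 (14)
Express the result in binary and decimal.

Apply | to each column (1 where either bit is 1):
  1000
| 1110
------
  1110

Answer: 1110 (14)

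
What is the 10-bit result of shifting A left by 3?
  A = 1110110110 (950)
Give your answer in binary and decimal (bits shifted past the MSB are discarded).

Shift left by 3: drop the top 3 bit(s), append 3 zero(s) on the right.
  1110110110  ->  discard [111], keep [0110110], append 000
= 0110110000

Answer: 0110110000 (432)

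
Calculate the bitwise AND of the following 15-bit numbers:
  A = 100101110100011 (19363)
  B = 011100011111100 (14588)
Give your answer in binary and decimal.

Apply & to each column (1 only where both bits are 1):
  100101110100011
& 011100011111100
-----------------
  000100010100000

Answer: 000100010100000 (2208)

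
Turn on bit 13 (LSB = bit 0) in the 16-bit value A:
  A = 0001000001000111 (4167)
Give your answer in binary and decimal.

Mask = 1 << 13 = 0010000000000000
Bit 13 of A is 0, so OR-ing with the mask flips it to 1.
  0001000001000111
| 0010000000000000
------------------
  0011000001000111

Answer: 0011000001000111 (12359)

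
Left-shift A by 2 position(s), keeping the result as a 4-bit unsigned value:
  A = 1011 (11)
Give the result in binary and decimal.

Shift left by 2: drop the top 2 bit(s), append 2 zero(s) on the right.
  1011  ->  discard [10], keep [11], append 00
= 1100

Answer: 1100 (12)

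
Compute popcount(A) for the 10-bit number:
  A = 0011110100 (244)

0011110100
1-bits at positions (from bit 0 = LSB): 2, 4, 5, 6, 7
Count = 5

Answer: 5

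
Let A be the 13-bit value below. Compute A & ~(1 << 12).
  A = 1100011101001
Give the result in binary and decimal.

Mask = ~(1 << 12) = 0111111111111
Bit 12 of A is 1, so AND-ing with the mask clears it to 0.
  1100011101001
& 0111111111111
---------------
  0100011101001

Answer: 0100011101001 (2281)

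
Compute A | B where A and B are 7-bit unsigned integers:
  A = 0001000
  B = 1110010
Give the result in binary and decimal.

Apply | to each column (1 where either bit is 1):
  0001000
| 1110010
---------
  1111010

Answer: 1111010 (122)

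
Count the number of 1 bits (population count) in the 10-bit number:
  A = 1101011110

1101011110
1-bits at positions (from bit 0 = LSB): 1, 2, 3, 4, 6, 8, 9
Count = 7

Answer: 7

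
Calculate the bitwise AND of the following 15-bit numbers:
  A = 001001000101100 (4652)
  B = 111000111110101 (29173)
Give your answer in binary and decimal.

Apply & to each column (1 only where both bits are 1):
  001001000101100
& 111000111110101
-----------------
  001000000100100

Answer: 001000000100100 (4132)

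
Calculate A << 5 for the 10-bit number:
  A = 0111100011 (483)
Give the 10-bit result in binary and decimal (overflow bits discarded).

Shift left by 5: drop the top 5 bit(s), append 5 zero(s) on the right.
  0111100011  ->  discard [01111], keep [00011], append 00000
= 0001100000

Answer: 0001100000 (96)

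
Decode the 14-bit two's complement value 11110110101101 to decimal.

MSB is 1, so the value is negative. Find the magnitude:
1. Invert bits:  00001001010010
2. Add 1:        00001001010011  = 595
3. Apply sign:   -595

Answer: -595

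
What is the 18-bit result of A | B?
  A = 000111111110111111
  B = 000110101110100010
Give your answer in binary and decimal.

Apply | to each column (1 where either bit is 1):
  000111111110111111
| 000110101110100010
--------------------
  000111111110111111

Answer: 000111111110111111 (32703)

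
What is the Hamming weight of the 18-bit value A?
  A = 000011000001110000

000011000001110000
1-bits at positions (from bit 0 = LSB): 4, 5, 6, 12, 13
Count = 5

Answer: 5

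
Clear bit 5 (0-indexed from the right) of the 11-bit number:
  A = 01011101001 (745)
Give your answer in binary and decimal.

Mask = ~(1 << 5) = 11111011111
Bit 5 of A is 1, so AND-ing with the mask clears it to 0.
  01011101001
& 11111011111
-------------
  01011001001

Answer: 01011001001 (713)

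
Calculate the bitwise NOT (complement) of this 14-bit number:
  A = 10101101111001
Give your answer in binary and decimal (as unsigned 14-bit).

Flip each bit (0->1, 1->0):
  10101101111001
  01010010000110

Answer: 01010010000110 (5254)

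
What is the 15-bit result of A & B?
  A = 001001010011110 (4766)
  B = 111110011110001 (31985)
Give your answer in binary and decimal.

Apply & to each column (1 only where both bits are 1):
  001001010011110
& 111110011110001
-----------------
  001000010010000

Answer: 001000010010000 (4240)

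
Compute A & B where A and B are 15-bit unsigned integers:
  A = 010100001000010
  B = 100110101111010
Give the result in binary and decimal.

Apply & to each column (1 only where both bits are 1):
  010100001000010
& 100110101111010
-----------------
  000100001000010

Answer: 000100001000010 (2114)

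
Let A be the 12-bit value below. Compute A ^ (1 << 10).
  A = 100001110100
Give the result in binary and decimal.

Mask = 1 << 10 = 010000000000
Bit 10 of A is 0; XOR with the mask flips it to 1.
  100001110100
^ 010000000000
--------------
  110001110100

Answer: 110001110100 (3188)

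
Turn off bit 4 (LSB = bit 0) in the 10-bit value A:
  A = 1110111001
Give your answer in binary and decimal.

Mask = ~(1 << 4) = 1111101111
Bit 4 of A is 1, so AND-ing with the mask clears it to 0.
  1110111001
& 1111101111
------------
  1110101001

Answer: 1110101001 (937)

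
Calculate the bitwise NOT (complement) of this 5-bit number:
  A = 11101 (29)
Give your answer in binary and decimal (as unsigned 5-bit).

Flip each bit (0->1, 1->0):
  11101
  00010

Answer: 00010 (2)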